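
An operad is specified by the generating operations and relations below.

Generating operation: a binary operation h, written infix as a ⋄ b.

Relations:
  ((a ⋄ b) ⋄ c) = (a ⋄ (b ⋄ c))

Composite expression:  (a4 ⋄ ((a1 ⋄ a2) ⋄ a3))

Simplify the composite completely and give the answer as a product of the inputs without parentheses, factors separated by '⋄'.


a4 ⋄ a1 ⋄ a2 ⋄ a3

All parenthesizations of h agree; list the a-inputs left to right.
(a1 ⋄ a2) collapses to a1 ⋄ a2
((a1 ⋄ a2) ⋄ a3) collapses to a1 ⋄ a2 ⋄ a3
(a4 ⋄ ((a1 ⋄ a2) ⋄ a3)) collapses to a4 ⋄ a1 ⋄ a2 ⋄ a3


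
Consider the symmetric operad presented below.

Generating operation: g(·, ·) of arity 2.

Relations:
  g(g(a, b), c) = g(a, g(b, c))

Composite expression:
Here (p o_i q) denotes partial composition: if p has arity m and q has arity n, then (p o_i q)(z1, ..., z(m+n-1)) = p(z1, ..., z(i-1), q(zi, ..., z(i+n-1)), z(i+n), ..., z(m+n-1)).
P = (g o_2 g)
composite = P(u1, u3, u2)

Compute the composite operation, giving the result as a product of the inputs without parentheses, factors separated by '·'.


u1 · u3 · u2

Every regrouping of g is equal, so read the u-inputs in written order.
g(u3, u2) flattens to u3 · u2
g(u1, g(u3, u2)) flattens to u1 · u3 · u2


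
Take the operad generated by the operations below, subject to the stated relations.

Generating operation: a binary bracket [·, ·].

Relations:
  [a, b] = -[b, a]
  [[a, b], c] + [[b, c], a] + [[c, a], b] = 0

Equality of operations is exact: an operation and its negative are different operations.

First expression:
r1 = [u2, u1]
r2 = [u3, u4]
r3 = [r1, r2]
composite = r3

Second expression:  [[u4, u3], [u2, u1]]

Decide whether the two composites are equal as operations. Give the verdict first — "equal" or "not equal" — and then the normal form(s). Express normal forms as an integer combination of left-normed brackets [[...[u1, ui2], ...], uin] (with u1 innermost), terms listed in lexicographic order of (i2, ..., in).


equal; the common form is -[[[u1, u2], u3], u4] + [[[u1, u2], u4], u3]

Normal form of the first expression: -[[[u1, u2], u3], u4] + [[[u1, u2], u4], u3]
Normal form of the second expression: -[[[u1, u2], u3], u4] + [[[u1, u2], u4], u3]
The normal forms match — equal.


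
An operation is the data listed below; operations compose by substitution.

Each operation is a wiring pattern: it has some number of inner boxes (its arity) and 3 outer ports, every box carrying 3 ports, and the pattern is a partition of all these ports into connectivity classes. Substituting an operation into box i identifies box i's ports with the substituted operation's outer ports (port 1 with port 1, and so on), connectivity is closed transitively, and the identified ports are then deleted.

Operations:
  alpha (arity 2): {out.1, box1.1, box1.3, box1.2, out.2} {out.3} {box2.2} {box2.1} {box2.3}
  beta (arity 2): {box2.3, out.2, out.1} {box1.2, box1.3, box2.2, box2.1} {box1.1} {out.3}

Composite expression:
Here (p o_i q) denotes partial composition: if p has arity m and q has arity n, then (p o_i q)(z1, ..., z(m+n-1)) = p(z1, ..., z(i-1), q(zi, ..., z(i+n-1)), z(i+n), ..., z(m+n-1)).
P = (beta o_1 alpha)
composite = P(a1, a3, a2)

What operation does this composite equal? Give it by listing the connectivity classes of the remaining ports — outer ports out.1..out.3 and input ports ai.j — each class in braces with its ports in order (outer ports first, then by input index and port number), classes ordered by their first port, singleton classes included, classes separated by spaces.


{out.1, out.2, a2.3} {out.3} {a1.1, a1.2, a1.3, a2.1, a2.2} {a3.1} {a3.2} {a3.3}

Reachability decides: close wires over beta-identified ports.
the subtree at alpha composes to {out.1, out.2, a1.1, a1.2, a1.3} {out.3} {a3.1} {a3.2} {a3.3} on (a1, a3); out.j = own outer ports
the subtree at beta composes to {out.1, out.2, a2.3} {out.3} {a1.1, a1.2, a1.3, a2.1, a2.2} {a3.1} {a3.2} {a3.3} on (a1, a3, a2); out.j = own outer ports


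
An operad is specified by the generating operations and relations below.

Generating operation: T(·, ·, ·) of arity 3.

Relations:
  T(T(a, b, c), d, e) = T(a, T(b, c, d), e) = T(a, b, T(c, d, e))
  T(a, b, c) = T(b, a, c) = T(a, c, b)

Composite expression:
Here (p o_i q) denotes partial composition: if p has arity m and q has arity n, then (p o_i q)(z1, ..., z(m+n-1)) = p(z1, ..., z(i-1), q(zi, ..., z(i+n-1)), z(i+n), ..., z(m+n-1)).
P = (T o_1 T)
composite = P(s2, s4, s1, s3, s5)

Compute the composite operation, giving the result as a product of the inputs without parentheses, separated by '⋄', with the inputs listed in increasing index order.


s1 ⋄ s2 ⋄ s3 ⋄ s4 ⋄ s5

Reordering under T is free, so list the s-inputs canonically.
T(s2, s4, s1) unparenthesizes to s2 ⋄ s4 ⋄ s1
T(T(s2, s4, s1), s3, s5) unparenthesizes to s2 ⋄ s4 ⋄ s1 ⋄ s3 ⋄ s5
reordering the factors by index: s1 ⋄ s2 ⋄ s3 ⋄ s4 ⋄ s5


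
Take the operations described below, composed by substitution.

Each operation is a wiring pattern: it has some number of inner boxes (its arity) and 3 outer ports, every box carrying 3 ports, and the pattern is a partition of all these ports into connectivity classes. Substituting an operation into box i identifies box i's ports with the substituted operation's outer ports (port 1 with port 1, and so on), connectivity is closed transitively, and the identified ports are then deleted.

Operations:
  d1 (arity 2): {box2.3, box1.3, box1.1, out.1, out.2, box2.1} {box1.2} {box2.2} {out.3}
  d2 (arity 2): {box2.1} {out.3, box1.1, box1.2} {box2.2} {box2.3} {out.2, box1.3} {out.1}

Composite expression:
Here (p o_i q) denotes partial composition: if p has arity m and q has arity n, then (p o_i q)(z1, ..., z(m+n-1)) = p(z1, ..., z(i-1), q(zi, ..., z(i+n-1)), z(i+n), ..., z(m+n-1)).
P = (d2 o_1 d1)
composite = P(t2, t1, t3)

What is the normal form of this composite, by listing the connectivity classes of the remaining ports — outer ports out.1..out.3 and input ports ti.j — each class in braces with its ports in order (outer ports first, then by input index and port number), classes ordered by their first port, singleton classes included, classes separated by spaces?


{out.1} {out.2} {out.3, t1.1, t1.3, t2.1, t2.3} {t1.2} {t2.2} {t3.1} {t3.2} {t3.3}

Substituting into d2 glues patterns; closure does the rest.
after d1, the pattern on (t2, t1) reads {out.1, out.2, t1.1, t1.3, t2.1, t2.3} {out.3} {t1.2} {t2.2} (out.j = its outer ports)
after d2, the pattern on (t2, t1, t3) reads {out.1} {out.2} {out.3, t1.1, t1.3, t2.1, t2.3} {t1.2} {t2.2} {t3.1} {t3.2} {t3.3} (out.j = its outer ports)


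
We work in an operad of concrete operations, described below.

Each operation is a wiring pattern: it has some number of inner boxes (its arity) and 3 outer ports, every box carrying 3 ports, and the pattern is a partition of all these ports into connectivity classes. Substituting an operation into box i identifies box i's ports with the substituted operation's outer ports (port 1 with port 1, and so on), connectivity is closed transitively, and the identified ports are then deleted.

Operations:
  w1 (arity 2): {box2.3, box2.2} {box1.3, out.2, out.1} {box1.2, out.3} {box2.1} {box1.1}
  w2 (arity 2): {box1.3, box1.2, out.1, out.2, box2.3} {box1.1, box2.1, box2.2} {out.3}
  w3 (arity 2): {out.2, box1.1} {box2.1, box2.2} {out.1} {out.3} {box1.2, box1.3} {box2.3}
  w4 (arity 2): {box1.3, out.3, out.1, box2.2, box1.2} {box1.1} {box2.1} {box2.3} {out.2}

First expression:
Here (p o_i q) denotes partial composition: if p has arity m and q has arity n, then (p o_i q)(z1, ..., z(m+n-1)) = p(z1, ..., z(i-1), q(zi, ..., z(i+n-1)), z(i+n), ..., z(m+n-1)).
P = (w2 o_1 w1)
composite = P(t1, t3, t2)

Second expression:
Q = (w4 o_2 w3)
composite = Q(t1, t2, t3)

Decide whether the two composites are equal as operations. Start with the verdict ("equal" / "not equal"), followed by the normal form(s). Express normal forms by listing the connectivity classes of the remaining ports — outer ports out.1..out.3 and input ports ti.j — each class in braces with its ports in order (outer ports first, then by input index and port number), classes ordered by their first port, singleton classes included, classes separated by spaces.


not equal — first {out.1, out.2, t1.2, t1.3, t2.1, t2.2, t2.3} {out.3} {t1.1} {t3.1} {t3.2, t3.3}, second {out.1, out.3, t1.2, t1.3, t2.1} {out.2} {t1.1} {t2.2, t2.3} {t3.1, t3.2} {t3.3}

The first expression reduces to {out.1, out.2, t1.2, t1.3, t2.1, t2.2, t2.3} {out.3} {t1.1} {t3.1} {t3.2, t3.3}
The second expression reduces to {out.1, out.3, t1.2, t1.3, t2.1} {out.2} {t1.1} {t2.2, t2.3} {t3.1, t3.2} {t3.3}
Distinct normal forms: not equal.


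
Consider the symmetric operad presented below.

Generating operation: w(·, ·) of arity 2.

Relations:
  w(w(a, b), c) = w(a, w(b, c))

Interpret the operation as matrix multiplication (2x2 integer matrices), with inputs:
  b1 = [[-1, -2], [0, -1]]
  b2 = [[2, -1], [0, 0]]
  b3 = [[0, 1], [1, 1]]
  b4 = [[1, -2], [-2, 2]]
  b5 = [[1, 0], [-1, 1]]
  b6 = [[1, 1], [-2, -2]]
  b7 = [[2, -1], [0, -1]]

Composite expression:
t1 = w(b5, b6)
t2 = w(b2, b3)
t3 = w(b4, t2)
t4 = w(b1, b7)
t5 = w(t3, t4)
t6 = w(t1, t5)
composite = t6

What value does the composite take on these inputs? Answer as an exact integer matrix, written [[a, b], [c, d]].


w(b5, b6) = [[1, 1], [-3, -3]]
w(b2, b3) = [[-1, 1], [0, 0]]
w(b4, w(b2, b3)) = [[-1, 1], [2, -2]]
w(b1, b7) = [[-2, 3], [0, 1]]
w(w(b4, w(b2, b3)), w(b1, b7)) = [[2, -2], [-4, 4]]
w(w(b5, b6), w(w(b4, w(b2, b3)), w(b1, b7))) = [[-2, 2], [6, -6]]

[[-2, 2], [6, -6]]


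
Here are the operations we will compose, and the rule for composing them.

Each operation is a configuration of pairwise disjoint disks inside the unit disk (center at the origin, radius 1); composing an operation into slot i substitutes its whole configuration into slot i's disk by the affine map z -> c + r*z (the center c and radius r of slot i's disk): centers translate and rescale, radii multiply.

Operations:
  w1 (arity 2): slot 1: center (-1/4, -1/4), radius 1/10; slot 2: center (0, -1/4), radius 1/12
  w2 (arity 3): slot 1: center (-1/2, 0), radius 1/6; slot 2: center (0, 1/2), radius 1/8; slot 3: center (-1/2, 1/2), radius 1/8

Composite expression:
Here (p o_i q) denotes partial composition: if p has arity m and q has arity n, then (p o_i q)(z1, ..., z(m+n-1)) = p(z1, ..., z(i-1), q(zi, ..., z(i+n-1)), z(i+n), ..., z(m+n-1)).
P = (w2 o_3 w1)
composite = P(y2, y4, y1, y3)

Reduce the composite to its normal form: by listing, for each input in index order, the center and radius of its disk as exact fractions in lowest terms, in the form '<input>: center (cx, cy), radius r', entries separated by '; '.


y1: center (-17/32, 15/32), radius 1/80; y2: center (-1/2, 0), radius 1/6; y3: center (-1/2, 15/32), radius 1/96; y4: center (0, 1/2), radius 1/8

Below w2, radii multiply path by path; the y-disk centers shift.
input y2: composing its 1 substitution step yields center (-1/2, 0), radius 1/6
input y4: composing its 1 substitution step yields center (0, 1/2), radius 1/8
input y1: composing its 2 substitution steps yields center (-17/32, 15/32), radius 1/80
input y3: composing its 2 substitution steps yields center (-1/2, 15/32), radius 1/96


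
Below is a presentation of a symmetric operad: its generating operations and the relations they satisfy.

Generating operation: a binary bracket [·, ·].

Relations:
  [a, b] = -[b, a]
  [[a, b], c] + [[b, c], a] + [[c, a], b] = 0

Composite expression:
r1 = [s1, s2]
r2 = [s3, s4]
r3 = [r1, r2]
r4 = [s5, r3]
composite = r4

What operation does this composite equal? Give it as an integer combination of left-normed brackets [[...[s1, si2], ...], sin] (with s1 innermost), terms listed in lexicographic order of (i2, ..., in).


-[[[[s1, s2], s3], s4], s5] + [[[[s1, s2], s4], s3], s5]

In the tensor algebra, words opening s1 carry the s1-anchored form.
Composite bracket: [s5, [[s1, s2], [s3, s4]]]
Expanding via [a, b] = ab - ba: 16 signed words (2^4 = 16).
Coefficients come from the s1-initial words:
  the word s1s2s3s4s5 carries sign -1 and contributes -[[[[s1, s2], s3], s4], s5]
  the word s1s2s4s3s5 carries sign +1 and contributes +[[[[s1, s2], s4], s3], s5]


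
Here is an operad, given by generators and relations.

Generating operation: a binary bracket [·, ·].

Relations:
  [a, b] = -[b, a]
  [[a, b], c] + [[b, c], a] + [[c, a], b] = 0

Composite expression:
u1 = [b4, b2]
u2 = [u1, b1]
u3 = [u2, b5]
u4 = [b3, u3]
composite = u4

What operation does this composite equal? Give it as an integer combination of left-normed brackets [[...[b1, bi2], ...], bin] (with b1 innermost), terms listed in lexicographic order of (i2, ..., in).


Skip Jacobi rewriting: expand, keep b1-initial words, read off terms.
Composite bracket: [b3, [[[b4, b2], b1], b5]]
Full expansion: 16 signed words from ab - ba (2^4 = 16).
Only words starting with b1 matter:
  b1b2b4b5b3 (sign -1) contributes -[[[[b1, b2], b4], b5], b3]
  b1b4b2b5b3 (sign +1) contributes +[[[[b1, b4], b2], b5], b3]

-[[[[b1, b2], b4], b5], b3] + [[[[b1, b4], b2], b5], b3]


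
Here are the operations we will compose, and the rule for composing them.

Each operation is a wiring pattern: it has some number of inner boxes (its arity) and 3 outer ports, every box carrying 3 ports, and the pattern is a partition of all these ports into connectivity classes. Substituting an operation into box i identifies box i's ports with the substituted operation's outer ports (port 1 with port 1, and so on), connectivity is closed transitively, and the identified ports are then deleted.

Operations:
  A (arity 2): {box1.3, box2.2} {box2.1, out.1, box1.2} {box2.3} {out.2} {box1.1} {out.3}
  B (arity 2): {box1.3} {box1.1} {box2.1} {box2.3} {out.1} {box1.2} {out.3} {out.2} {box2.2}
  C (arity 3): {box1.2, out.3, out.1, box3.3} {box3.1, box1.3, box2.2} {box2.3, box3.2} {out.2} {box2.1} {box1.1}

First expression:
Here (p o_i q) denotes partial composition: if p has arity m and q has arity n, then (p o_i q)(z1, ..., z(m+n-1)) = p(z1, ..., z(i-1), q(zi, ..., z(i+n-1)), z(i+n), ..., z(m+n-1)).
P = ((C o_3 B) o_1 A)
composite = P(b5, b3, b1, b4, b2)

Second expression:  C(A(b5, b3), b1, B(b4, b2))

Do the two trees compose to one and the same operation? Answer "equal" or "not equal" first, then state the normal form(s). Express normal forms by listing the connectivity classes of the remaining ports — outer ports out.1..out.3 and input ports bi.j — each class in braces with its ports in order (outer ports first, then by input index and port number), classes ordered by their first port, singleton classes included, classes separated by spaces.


Normal form of the first expression: {out.1, out.3} {out.2} {b1.1} {b1.2} {b1.3} {b2.1} {b2.2} {b2.3} {b3.1, b5.2} {b3.2, b5.3} {b3.3} {b4.1} {b4.2} {b4.3} {b5.1}
Normal form of the second expression: {out.1, out.3} {out.2} {b1.1} {b1.2} {b1.3} {b2.1} {b2.2} {b2.3} {b3.1, b5.2} {b3.2, b5.3} {b3.3} {b4.1} {b4.2} {b4.3} {b5.1}
Same normal form: equal.

equal: each reduces to {out.1, out.3} {out.2} {b1.1} {b1.2} {b1.3} {b2.1} {b2.2} {b2.3} {b3.1, b5.2} {b3.2, b5.3} {b3.3} {b4.1} {b4.2} {b4.3} {b5.1}


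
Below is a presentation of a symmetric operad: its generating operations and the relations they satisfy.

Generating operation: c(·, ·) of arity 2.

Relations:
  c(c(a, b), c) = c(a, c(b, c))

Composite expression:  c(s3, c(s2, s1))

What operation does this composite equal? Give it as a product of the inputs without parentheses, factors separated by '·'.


s3 · s2 · s1

The c-tree's shape is irrelevant; the s-reading-order decides.
c(s2, s1) flattens to s2 · s1
c(s3, c(s2, s1)) flattens to s3 · s2 · s1


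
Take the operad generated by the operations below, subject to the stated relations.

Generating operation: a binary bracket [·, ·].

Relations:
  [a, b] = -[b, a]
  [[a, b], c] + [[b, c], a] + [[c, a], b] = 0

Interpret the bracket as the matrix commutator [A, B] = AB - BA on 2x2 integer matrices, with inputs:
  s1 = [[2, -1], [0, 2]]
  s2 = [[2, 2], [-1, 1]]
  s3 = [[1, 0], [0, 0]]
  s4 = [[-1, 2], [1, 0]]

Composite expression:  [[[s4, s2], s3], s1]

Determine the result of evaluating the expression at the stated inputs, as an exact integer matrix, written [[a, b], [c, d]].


[[0, 0], [0, 0]]


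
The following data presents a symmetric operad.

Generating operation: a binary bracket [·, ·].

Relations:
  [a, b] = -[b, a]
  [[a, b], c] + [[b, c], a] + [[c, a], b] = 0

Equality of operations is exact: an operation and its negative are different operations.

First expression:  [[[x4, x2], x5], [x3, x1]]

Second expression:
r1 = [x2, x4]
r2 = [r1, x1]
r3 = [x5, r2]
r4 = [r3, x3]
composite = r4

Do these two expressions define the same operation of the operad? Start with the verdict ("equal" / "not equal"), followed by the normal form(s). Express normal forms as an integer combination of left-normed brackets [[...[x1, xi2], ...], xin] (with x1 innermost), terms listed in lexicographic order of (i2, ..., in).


not equal: they reduce to -[[[[x1, x3], x2], x4], x5] + [[[[x1, x3], x4], x2], x5] + [[[[x1, x3], x5], x2], x4] - [[[[x1, x3], x5], x4], x2] and [[[[x1, x2], x4], x5], x3] - [[[[x1, x4], x2], x5], x3]

Reducing the first expression gives -[[[[x1, x3], x2], x4], x5] + [[[[x1, x3], x4], x2], x5] + [[[[x1, x3], x5], x2], x4] - [[[[x1, x3], x5], x4], x2]
Reducing the second expression gives [[[[x1, x2], x4], x5], x3] - [[[[x1, x4], x2], x5], x3]
Different reductions; not equal.


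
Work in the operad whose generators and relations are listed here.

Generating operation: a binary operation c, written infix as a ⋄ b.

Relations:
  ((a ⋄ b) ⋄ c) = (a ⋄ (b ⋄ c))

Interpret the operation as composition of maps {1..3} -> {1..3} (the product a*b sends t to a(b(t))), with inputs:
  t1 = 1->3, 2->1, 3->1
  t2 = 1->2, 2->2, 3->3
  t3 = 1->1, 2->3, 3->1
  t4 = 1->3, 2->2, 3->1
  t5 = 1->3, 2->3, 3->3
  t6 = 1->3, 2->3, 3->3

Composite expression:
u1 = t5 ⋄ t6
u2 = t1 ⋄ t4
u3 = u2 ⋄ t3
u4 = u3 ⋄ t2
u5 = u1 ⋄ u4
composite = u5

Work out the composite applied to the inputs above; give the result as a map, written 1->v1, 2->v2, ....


1->3, 2->3, 3->3

(t5 ⋄ t6) = 1->3, 2->3, 3->3
(t1 ⋄ t4) = 1->1, 2->1, 3->3
((t1 ⋄ t4) ⋄ t3) = 1->1, 2->3, 3->1
(((t1 ⋄ t4) ⋄ t3) ⋄ t2) = 1->3, 2->3, 3->1
((t5 ⋄ t6) ⋄ (((t1 ⋄ t4) ⋄ t3) ⋄ t2)) = 1->3, 2->3, 3->3


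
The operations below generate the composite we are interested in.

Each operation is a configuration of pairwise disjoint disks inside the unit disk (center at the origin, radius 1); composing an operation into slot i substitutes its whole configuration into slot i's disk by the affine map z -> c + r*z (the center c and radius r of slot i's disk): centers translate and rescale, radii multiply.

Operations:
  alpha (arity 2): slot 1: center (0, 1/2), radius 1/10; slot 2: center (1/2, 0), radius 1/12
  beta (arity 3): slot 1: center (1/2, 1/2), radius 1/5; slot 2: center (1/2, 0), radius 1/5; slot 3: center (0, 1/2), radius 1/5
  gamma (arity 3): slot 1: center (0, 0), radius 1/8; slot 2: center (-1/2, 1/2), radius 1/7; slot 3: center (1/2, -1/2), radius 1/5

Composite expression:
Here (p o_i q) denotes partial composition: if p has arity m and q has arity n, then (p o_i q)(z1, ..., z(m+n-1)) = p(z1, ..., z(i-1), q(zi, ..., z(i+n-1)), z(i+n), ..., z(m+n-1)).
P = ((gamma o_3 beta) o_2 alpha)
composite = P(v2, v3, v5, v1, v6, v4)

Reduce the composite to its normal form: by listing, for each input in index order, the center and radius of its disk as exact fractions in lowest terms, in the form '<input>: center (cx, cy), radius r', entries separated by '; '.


v1: center (3/5, -2/5), radius 1/25; v2: center (0, 0), radius 1/8; v3: center (-1/2, 4/7), radius 1/70; v4: center (1/2, -2/5), radius 1/25; v5: center (-3/7, 1/2), radius 1/84; v6: center (3/5, -1/2), radius 1/25


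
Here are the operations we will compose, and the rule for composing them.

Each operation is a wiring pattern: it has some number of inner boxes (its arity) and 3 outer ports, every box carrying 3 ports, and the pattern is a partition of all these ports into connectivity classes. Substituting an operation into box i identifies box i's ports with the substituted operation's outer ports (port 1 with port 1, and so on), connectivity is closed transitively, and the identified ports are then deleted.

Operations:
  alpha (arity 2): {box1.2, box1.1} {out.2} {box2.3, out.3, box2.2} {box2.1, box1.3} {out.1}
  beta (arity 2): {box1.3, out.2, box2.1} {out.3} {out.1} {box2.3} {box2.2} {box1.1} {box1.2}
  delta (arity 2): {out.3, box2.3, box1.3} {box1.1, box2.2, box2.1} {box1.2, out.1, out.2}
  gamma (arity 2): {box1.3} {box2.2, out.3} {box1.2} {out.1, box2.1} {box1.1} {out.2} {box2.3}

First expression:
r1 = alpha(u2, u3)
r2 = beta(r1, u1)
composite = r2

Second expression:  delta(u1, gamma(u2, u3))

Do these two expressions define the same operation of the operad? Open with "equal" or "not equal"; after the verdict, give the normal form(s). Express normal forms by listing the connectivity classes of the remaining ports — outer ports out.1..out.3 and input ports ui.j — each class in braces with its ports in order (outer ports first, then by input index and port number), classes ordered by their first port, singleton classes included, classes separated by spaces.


Normal form of the first expression: {out.1} {out.2, u1.1, u3.2, u3.3} {out.3} {u1.2} {u1.3} {u2.1, u2.2} {u2.3, u3.1}
Normal form of the second expression: {out.1, out.2, u1.2} {out.3, u1.3, u3.2} {u1.1, u3.1} {u2.1} {u2.2} {u2.3} {u3.3}
Distinct normal forms: not equal.

not equal; the first gives {out.1} {out.2, u1.1, u3.2, u3.3} {out.3} {u1.2} {u1.3} {u2.1, u2.2} {u2.3, u3.1} and the second {out.1, out.2, u1.2} {out.3, u1.3, u3.2} {u1.1, u3.1} {u2.1} {u2.2} {u2.3} {u3.3}


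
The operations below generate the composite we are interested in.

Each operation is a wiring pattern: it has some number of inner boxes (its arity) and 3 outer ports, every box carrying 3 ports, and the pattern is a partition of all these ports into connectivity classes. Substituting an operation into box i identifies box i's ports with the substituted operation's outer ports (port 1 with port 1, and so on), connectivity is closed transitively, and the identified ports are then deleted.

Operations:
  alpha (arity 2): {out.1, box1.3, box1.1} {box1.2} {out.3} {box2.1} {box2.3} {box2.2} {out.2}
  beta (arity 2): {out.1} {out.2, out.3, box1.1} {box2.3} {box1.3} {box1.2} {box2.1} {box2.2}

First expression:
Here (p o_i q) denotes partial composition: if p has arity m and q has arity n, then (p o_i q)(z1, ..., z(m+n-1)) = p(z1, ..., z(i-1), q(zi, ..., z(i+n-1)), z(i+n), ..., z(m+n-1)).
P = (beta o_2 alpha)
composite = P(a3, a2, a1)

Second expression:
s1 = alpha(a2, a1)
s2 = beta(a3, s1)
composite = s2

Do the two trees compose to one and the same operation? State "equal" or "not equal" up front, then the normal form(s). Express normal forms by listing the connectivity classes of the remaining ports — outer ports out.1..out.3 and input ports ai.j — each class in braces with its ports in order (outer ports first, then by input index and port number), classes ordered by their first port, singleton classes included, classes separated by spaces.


equal: each reduces to {out.1} {out.2, out.3, a3.1} {a1.1} {a1.2} {a1.3} {a2.1, a2.3} {a2.2} {a3.2} {a3.3}


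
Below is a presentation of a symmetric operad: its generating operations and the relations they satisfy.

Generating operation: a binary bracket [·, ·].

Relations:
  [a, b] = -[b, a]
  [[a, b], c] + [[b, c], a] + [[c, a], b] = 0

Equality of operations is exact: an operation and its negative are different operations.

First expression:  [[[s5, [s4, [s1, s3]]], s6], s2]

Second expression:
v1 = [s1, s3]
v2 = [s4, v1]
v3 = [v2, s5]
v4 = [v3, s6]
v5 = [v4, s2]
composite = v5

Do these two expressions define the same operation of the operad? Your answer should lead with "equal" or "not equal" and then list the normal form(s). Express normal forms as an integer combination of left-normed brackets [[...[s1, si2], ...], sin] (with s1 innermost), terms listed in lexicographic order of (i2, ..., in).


not equal: they reduce to [[[[[s1, s3], s4], s5], s6], s2] and -[[[[[s1, s3], s4], s5], s6], s2]

Reducing the first expression gives [[[[[s1, s3], s4], s5], s6], s2]
Reducing the second expression gives -[[[[[s1, s3], s4], s5], s6], s2]
The normal forms differ: not equal.


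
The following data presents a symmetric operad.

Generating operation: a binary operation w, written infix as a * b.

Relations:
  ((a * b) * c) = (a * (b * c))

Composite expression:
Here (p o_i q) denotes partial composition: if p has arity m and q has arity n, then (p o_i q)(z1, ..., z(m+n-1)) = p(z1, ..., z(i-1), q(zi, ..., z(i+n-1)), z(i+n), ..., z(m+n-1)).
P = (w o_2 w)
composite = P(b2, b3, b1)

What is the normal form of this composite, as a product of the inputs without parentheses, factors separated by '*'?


b2 * b3 * b1

Key point: w is associative — brackets drop, the b-order remains.
(b3 * b1) unparenthesizes to b3 * b1
(b2 * (b3 * b1)) unparenthesizes to b2 * b3 * b1


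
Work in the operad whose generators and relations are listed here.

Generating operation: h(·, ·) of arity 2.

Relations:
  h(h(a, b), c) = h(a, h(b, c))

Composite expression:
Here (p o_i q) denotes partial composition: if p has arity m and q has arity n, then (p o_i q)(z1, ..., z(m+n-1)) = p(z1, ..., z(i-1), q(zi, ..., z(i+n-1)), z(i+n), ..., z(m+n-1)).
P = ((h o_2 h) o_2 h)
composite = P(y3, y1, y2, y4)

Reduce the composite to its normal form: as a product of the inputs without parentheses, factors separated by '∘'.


y3 ∘ y1 ∘ y2 ∘ y4


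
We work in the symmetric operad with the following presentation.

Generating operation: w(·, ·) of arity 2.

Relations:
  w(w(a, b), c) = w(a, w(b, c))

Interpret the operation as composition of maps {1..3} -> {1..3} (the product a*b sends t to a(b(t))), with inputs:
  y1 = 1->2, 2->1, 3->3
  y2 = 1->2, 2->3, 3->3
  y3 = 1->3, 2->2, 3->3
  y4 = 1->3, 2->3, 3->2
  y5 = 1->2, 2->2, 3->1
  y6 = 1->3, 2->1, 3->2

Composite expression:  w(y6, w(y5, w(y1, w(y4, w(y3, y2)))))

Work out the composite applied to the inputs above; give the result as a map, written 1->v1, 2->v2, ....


1->3, 2->1, 3->1


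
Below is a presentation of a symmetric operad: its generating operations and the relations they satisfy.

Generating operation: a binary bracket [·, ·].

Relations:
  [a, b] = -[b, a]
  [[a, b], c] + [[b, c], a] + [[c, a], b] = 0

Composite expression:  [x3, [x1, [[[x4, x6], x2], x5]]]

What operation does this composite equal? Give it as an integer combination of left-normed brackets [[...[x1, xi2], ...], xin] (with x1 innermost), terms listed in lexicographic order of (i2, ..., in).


Expand each bracket as ab - ba; the x1-initial words give the coefficients.
Composite bracket: [x3, [x1, [[[x4, x6], x2], x5]]]
Expanding via [a, b] = ab - ba: 32 signed words (2^5 = 32).
Coefficients come from the x1-initial words:
  the word x1x2x4x6x5x3 carries sign +1 and contributes +[[[[[x1, x2], x4], x6], x5], x3]
  the word x1x2x6x4x5x3 carries sign -1 and contributes -[[[[[x1, x2], x6], x4], x5], x3]
  the word x1x4x6x2x5x3 carries sign -1 and contributes -[[[[[x1, x4], x6], x2], x5], x3]
  the word x1x5x2x4x6x3 carries sign -1 and contributes -[[[[[x1, x5], x2], x4], x6], x3]
  the word x1x5x2x6x4x3 carries sign +1 and contributes +[[[[[x1, x5], x2], x6], x4], x3]
  the word x1x5x4x6x2x3 carries sign +1 and contributes +[[[[[x1, x5], x4], x6], x2], x3]
  the word x1x5x6x4x2x3 carries sign -1 and contributes -[[[[[x1, x5], x6], x4], x2], x3]
  the word x1x6x4x2x5x3 carries sign +1 and contributes +[[[[[x1, x6], x4], x2], x5], x3]

[[[[[x1, x2], x4], x6], x5], x3] - [[[[[x1, x2], x6], x4], x5], x3] - [[[[[x1, x4], x6], x2], x5], x3] - [[[[[x1, x5], x2], x4], x6], x3] + [[[[[x1, x5], x2], x6], x4], x3] + [[[[[x1, x5], x4], x6], x2], x3] - [[[[[x1, x5], x6], x4], x2], x3] + [[[[[x1, x6], x4], x2], x5], x3]


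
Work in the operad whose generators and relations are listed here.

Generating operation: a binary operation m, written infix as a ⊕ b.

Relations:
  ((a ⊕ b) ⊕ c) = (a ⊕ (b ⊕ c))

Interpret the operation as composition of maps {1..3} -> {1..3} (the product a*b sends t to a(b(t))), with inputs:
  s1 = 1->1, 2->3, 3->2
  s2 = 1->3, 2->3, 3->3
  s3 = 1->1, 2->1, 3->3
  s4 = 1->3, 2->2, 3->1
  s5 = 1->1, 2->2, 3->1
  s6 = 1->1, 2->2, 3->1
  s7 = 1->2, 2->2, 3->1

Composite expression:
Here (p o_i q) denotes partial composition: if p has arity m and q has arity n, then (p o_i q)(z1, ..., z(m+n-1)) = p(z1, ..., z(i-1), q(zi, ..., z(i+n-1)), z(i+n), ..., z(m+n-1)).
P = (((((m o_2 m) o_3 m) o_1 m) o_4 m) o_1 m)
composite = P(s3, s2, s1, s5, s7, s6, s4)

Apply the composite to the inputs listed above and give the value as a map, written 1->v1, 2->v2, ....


(s3 ⊕ s2) = 1->3, 2->3, 3->3
((s3 ⊕ s2) ⊕ s1) = 1->3, 2->3, 3->3
(s7 ⊕ s6) = 1->2, 2->2, 3->2
((s7 ⊕ s6) ⊕ s4) = 1->2, 2->2, 3->2
(s5 ⊕ ((s7 ⊕ s6) ⊕ s4)) = 1->2, 2->2, 3->2
(((s3 ⊕ s2) ⊕ s1) ⊕ (s5 ⊕ ((s7 ⊕ s6) ⊕ s4))) = 1->3, 2->3, 3->3

1->3, 2->3, 3->3


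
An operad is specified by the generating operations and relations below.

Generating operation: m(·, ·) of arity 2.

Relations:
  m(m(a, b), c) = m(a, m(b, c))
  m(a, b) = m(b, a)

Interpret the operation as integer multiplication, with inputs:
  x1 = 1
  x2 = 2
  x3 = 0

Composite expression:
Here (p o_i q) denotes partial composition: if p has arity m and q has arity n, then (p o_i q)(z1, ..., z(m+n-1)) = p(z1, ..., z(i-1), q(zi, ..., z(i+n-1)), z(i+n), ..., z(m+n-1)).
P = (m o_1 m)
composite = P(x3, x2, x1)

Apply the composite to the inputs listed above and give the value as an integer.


0


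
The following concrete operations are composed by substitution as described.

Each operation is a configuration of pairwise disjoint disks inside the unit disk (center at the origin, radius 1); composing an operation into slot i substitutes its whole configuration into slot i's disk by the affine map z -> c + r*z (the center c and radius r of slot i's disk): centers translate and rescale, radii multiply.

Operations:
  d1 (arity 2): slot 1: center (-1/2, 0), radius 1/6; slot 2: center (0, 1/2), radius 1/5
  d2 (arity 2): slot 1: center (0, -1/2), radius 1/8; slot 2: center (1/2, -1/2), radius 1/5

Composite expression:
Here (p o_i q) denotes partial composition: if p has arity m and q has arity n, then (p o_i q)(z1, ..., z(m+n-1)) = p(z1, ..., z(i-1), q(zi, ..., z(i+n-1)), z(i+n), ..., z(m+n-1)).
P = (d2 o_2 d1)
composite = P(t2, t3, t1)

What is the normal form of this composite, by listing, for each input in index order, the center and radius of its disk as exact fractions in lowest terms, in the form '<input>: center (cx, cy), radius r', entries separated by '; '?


t1: center (1/2, -2/5), radius 1/25; t2: center (0, -1/2), radius 1/8; t3: center (2/5, -1/2), radius 1/30

Nesting under d2 composes maps z -> c + r*z down each t-path.
t2: after 1 affine step, its disk has center (0, -1/2), radius 1/8
t3: after 2 affine steps, its disk has center (2/5, -1/2), radius 1/30
t1: after 2 affine steps, its disk has center (1/2, -2/5), radius 1/25


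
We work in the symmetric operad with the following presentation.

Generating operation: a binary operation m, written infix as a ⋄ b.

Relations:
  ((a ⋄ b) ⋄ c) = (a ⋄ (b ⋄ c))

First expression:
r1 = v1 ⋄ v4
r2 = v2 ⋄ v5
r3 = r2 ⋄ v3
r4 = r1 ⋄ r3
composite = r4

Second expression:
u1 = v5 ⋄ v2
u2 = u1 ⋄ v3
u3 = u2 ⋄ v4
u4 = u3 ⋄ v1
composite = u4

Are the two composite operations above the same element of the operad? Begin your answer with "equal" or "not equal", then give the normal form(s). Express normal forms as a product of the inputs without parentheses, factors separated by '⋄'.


Reducing the first expression gives v1 ⋄ v4 ⋄ v2 ⋄ v5 ⋄ v3
Reducing the second expression gives v5 ⋄ v2 ⋄ v3 ⋄ v4 ⋄ v1
The forms do not match — not equal.

not equal — first v1 ⋄ v4 ⋄ v2 ⋄ v5 ⋄ v3, second v5 ⋄ v2 ⋄ v3 ⋄ v4 ⋄ v1


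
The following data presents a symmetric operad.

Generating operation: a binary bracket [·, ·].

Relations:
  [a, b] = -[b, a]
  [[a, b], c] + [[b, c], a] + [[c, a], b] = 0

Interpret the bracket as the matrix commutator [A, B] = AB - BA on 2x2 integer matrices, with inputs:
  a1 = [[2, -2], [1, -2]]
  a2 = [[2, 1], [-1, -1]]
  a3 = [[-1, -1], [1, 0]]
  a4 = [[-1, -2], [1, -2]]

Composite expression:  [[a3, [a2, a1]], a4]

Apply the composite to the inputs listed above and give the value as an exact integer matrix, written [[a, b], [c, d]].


[[-10, -76], [-43, 10]]


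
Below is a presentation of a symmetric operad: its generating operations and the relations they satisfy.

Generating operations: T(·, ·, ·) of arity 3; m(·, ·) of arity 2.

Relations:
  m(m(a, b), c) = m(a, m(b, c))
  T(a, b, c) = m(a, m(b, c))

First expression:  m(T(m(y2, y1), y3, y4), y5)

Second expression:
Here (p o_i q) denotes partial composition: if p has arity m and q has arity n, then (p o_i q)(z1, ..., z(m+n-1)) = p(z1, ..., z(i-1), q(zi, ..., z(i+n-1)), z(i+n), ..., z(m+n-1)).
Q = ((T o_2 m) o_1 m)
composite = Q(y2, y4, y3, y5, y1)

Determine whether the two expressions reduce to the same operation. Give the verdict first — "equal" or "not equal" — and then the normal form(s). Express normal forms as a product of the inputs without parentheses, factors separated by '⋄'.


not equal; first: y2 ⋄ y1 ⋄ y3 ⋄ y4 ⋄ y5; second: y2 ⋄ y4 ⋄ y3 ⋄ y5 ⋄ y1

Reducing the first expression gives y2 ⋄ y1 ⋄ y3 ⋄ y4 ⋄ y5
Reducing the second expression gives y2 ⋄ y4 ⋄ y3 ⋄ y5 ⋄ y1
The forms do not match — not equal.


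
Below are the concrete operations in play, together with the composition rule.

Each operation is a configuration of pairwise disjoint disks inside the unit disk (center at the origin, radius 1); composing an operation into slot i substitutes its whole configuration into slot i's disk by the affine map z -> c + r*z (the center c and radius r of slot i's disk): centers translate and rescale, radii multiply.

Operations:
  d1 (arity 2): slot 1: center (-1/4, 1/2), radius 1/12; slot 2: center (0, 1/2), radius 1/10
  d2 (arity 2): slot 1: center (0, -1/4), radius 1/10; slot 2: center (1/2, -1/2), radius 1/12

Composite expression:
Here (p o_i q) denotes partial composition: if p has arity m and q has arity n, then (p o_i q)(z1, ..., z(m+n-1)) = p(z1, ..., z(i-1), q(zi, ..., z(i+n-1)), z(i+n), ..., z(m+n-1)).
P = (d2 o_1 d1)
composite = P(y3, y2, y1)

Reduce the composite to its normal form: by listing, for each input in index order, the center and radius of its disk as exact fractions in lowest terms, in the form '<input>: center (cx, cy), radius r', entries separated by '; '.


Affine substitution under d2: radii multiply and y-centers shift.
tracing y3 down its 2-map path: center (-1/40, -1/5), radius 1/120
tracing y2 down its 2-map path: center (0, -1/5), radius 1/100
tracing y1 down its 1-map path: center (1/2, -1/2), radius 1/12

y1: center (1/2, -1/2), radius 1/12; y2: center (0, -1/5), radius 1/100; y3: center (-1/40, -1/5), radius 1/120


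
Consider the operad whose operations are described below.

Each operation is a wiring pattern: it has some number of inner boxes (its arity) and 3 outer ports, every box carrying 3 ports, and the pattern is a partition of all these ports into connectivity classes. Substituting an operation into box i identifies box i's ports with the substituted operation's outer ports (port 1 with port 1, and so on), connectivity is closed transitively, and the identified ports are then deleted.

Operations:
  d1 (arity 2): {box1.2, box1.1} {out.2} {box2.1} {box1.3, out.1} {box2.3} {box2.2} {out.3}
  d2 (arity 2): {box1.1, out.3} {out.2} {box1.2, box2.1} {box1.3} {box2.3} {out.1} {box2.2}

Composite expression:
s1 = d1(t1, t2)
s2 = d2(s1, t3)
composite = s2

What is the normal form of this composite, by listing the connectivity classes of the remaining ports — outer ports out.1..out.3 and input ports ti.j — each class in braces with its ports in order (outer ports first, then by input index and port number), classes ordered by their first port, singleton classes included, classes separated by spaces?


{out.1} {out.2} {out.3, t1.3} {t1.1, t1.2} {t2.1} {t2.2} {t2.3} {t3.1} {t3.2} {t3.3}


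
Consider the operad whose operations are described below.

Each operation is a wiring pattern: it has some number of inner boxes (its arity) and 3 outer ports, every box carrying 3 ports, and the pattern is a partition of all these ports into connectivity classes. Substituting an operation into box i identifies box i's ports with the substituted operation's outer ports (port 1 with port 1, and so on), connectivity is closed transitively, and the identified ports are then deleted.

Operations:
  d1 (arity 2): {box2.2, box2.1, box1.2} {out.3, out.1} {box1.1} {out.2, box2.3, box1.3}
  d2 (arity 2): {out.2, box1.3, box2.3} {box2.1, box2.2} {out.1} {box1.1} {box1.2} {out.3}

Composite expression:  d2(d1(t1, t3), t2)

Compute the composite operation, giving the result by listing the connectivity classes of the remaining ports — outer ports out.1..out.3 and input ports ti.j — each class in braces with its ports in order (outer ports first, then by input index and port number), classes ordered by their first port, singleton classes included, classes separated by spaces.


{out.1} {out.2, t2.3} {out.3} {t1.1} {t1.2, t3.1, t3.2} {t1.3, t3.3} {t2.1, t2.2}

Two ports join when wires chain via d2-identified ports.
the subtree at d1 composes to {out.1, out.3} {out.2, t1.3, t3.3} {t1.1} {t1.2, t3.1, t3.2} on (t1, t3); out.j = own outer ports
the subtree at d2 composes to {out.1} {out.2, t2.3} {out.3} {t1.1} {t1.2, t3.1, t3.2} {t1.3, t3.3} {t2.1, t2.2} on (t1, t3, t2); out.j = own outer ports


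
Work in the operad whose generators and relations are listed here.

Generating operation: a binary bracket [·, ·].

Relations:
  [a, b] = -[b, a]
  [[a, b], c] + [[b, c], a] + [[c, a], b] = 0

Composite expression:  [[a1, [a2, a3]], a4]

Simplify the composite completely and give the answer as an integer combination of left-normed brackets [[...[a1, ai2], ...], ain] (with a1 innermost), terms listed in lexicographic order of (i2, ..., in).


Antisymmetry and Jacobi reduce to a1-anchored left-normed brackets.
Composite bracket: [[a1, [a2, a3]], a4]
Applying ab - ba throughout gives 8 signed words (2^3 = 8).
Words beginning with a1 determine it all:
  from a1a2a3a4, sign +1: term +[[[a1, a2], a3], a4]
  from a1a3a2a4, sign -1: term -[[[a1, a3], a2], a4]

[[[a1, a2], a3], a4] - [[[a1, a3], a2], a4]


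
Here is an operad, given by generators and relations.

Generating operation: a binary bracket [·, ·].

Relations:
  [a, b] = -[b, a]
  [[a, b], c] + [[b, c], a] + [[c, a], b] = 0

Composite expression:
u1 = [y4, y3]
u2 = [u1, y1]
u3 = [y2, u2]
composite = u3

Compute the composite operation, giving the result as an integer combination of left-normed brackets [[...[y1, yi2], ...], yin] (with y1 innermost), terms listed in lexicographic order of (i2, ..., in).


-[[[y1, y3], y4], y2] + [[[y1, y4], y3], y2]

In the tensor algebra, words opening y1 carry the y1-anchored form.
Composite bracket: [y2, [[y4, y3], y1]]
Full expansion: 8 signed words from ab - ba (2^3 = 8).
Words beginning with y1 determine it all:
  sign of y1y3y4y2 is -1, so it contributes -[[[y1, y3], y4], y2]
  sign of y1y4y3y2 is +1, so it contributes +[[[y1, y4], y3], y2]


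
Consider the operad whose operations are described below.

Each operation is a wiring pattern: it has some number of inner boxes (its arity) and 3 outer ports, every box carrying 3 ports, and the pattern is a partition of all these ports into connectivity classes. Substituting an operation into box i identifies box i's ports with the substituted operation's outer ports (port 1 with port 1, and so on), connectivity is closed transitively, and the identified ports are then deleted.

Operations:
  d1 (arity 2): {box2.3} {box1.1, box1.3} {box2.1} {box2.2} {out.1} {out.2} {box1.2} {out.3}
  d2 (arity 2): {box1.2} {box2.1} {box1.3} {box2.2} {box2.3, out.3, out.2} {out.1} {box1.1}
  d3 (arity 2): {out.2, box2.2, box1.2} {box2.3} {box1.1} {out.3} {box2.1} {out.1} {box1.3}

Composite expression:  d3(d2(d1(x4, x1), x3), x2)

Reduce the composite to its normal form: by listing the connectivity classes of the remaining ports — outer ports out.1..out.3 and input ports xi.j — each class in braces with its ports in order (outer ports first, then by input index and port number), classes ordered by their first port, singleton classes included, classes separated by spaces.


{out.1} {out.2, x2.2, x3.3} {out.3} {x1.1} {x1.2} {x1.3} {x2.1} {x2.3} {x3.1} {x3.2} {x4.1, x4.3} {x4.2}

Treat the ports identified at d3 as solder joints: merge, then drop.
after d1, the pattern on (x4, x1) reads {out.1} {out.2} {out.3} {x1.1} {x1.2} {x1.3} {x4.1, x4.3} {x4.2} (out.j = its outer ports)
after d2, the pattern on (x4, x1, x3) reads {out.1} {out.2, out.3, x3.3} {x1.1} {x1.2} {x1.3} {x3.1} {x3.2} {x4.1, x4.3} {x4.2} (out.j = its outer ports)
after d3, the pattern on (x4, x1, x3, x2) reads {out.1} {out.2, x2.2, x3.3} {out.3} {x1.1} {x1.2} {x1.3} {x2.1} {x2.3} {x3.1} {x3.2} {x4.1, x4.3} {x4.2} (out.j = its outer ports)
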